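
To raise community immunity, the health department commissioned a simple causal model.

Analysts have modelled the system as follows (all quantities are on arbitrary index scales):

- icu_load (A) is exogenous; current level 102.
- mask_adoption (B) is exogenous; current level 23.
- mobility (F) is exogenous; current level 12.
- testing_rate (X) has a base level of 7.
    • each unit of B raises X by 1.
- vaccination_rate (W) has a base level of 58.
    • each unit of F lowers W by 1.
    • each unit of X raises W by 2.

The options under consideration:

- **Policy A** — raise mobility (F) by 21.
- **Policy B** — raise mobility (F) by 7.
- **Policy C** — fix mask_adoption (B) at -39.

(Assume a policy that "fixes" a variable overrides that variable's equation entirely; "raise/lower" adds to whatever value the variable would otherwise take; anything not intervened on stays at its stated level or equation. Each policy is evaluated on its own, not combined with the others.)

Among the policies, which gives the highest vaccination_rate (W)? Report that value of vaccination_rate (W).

99

Policy A (F + 21):
  B = 23
  F = 12 + 21 = 33
  X = 7 + 23 = 30
  W = 58 − 33 + 2·30 = 85
Policy B (F + 7):
  B = 23
  F = 12 + 7 = 19
  X = 7 + 23 = 30
  W = 58 − 19 + 2·30 = 99
Policy C (B := -39):
  B = -39
  F = 12
  X = 7 + (-39) = -32
  W = 58 − 12 + 2·(-32) = -18
Comparing — Policy A: W=85, Policy B: W=99, Policy C: W=-18. Highest is 99 (Policy B).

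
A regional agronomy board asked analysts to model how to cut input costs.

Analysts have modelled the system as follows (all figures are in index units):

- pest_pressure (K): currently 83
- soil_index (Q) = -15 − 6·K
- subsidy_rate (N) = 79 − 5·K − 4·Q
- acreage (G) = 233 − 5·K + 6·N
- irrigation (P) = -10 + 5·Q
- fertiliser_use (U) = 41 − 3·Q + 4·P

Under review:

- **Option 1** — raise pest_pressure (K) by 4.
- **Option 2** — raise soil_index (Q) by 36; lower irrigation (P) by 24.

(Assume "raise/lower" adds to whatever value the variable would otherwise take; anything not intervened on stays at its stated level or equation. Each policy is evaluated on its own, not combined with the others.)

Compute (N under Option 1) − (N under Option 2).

Option 1 (K + 4):
  K = 83 + 4 = 87
  Q = -15 − 6·87 = -537
  N = 79 − 5·87 − 4·(-537) = 1792
Option 2 (Q + 36, P − 24):
  K = 83
  Q = -15 − 6·83 (+36 from intervention) = -477
  N = 79 − 5·83 − 4·(-477) = 1572
N: 1792 − 1572 = 220

220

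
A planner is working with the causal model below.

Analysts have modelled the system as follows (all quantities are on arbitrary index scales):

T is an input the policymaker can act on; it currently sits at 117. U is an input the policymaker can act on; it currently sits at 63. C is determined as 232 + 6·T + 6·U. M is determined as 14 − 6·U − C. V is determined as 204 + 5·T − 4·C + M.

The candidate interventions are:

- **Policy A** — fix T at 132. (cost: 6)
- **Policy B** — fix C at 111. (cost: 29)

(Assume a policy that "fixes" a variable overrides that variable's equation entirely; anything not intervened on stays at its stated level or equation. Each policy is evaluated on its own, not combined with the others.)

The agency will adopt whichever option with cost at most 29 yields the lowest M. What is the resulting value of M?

Policy A (T := 132):
  T = 132
  U = 63
  C = 232 + 6·132 + 6·63 = 1402
  M = 14 − 6·63 − 1402 = -1766
Policy B (C := 111):
  T = 117
  U = 63
  C = 111
  M = 14 − 6·63 − 111 = -475
Comparing — Policy A: M=-1766, Policy B: M=-475. Lowest is -1766 (Policy A).

-1766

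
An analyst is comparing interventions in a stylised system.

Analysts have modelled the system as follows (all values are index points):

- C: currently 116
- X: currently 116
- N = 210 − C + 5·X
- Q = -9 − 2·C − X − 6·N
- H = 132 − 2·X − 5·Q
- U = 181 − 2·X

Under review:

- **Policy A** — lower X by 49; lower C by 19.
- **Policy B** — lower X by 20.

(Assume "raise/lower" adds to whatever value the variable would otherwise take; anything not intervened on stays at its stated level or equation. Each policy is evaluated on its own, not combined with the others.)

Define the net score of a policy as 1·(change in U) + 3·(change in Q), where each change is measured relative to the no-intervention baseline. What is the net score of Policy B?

1900

Baseline:
  C = 116
  X = 116
  N = 210 − 116 + 5·116 = 674
  Q = -9 − 2·116 − 116 − 6·674 = -4401
  U = 181 − 2·116 = -51
Policy B (X − 20):
  C = 116
  X = 116 − 20 = 96
  N = 210 − 116 + 5·96 = 574
  Q = -9 − 2·116 − 96 − 6·574 = -3781
  U = 181 − 2·96 = -11
ΔU = -11 − (-51) = 40; ΔQ = -3781 − (-4401) = 620
Score = 1·40 + 3·620 = 1900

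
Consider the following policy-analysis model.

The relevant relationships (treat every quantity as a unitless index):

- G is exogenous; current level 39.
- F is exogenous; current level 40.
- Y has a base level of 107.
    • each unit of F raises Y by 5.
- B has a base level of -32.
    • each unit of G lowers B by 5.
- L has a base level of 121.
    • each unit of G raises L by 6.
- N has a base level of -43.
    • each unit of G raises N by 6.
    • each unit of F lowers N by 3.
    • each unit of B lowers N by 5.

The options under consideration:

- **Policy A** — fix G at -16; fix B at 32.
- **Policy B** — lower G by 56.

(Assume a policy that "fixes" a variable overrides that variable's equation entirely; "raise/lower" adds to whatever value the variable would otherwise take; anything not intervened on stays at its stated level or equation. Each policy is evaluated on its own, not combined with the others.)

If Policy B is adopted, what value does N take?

Policy B (G − 56):
  G = 39 − 56 = -17
  F = 40
  B = -32 − 5·(-17) = 53
  N = -43 + 6·(-17) − 3·40 − 5·53 = -530

-530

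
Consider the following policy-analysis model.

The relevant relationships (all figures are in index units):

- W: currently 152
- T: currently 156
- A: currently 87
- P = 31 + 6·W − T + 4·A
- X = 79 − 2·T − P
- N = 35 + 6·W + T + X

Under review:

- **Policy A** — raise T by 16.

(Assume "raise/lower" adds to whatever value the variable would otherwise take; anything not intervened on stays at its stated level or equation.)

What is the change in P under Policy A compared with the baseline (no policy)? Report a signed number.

Baseline:
  W = 152
  T = 156
  A = 87
  P = 31 + 6·152 − 156 + 4·87 = 1135
Policy A (T + 16):
  W = 152
  T = 156 + 16 = 172
  A = 87
  P = 31 + 6·152 − 172 + 4·87 = 1119
Change in P: 1119 − 1135 = -16

-16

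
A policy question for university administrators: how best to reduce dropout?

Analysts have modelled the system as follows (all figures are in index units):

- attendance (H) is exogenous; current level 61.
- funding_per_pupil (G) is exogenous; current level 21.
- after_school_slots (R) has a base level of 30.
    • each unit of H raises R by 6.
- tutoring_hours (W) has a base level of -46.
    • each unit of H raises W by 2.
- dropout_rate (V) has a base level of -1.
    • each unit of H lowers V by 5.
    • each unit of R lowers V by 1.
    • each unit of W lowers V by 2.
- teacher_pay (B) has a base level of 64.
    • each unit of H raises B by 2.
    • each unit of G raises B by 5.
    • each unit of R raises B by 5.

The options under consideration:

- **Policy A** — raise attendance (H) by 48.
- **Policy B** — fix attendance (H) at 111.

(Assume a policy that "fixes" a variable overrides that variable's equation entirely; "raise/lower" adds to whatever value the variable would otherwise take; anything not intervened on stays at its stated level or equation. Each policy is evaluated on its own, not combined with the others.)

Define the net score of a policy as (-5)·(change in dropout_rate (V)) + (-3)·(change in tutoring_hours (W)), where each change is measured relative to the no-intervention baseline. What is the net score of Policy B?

Baseline:
  H = 61
  R = 30 + 6·61 = 396
  W = -46 + 2·61 = 76
  V = -1 − 5·61 − 396 − 2·76 = -854
Policy B (H := 111):
  H = 111
  R = 30 + 6·111 = 696
  W = -46 + 2·111 = 176
  V = -1 − 5·111 − 696 − 2·176 = -1604
ΔV = -1604 − (-854) = -750; ΔW = 176 − 76 = 100
Score = (-5)·(-750) + (-3)·100 = 3450

3450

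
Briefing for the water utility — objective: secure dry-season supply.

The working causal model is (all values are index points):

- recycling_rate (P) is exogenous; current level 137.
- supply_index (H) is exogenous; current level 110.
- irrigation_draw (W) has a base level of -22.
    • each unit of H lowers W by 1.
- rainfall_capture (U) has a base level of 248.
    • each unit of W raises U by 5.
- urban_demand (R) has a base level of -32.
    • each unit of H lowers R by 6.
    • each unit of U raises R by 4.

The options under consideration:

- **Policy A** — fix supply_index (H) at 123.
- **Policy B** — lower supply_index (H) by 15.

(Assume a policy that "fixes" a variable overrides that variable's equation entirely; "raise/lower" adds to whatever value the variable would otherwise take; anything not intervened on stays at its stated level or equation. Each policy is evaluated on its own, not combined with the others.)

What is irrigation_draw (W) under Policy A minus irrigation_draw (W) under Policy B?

-28

Policy A (H := 123):
  H = 123
  W = -22 − 123 = -145
Policy B (H − 15):
  H = 110 − 15 = 95
  W = -22 − 95 = -117
W: -145 − (-117) = -28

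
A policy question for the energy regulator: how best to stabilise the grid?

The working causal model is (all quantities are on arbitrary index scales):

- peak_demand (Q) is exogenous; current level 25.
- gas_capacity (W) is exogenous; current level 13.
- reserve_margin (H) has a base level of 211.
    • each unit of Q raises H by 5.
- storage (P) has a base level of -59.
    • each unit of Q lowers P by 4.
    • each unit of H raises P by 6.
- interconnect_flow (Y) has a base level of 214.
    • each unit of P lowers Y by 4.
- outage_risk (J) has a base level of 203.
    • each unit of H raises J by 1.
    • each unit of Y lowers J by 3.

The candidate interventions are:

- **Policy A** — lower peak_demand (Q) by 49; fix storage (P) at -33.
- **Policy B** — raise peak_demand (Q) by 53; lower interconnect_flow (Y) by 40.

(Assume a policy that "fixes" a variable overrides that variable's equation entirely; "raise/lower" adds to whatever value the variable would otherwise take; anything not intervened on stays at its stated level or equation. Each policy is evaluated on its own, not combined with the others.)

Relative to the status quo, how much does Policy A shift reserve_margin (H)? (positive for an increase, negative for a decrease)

-245

Baseline:
  Q = 25
  H = 211 + 5·25 = 336
Policy A (Q − 49, P := -33):
  Q = 25 − 49 = -24
  H = 211 + 5·(-24) = 91
Change in H: 91 − 336 = -245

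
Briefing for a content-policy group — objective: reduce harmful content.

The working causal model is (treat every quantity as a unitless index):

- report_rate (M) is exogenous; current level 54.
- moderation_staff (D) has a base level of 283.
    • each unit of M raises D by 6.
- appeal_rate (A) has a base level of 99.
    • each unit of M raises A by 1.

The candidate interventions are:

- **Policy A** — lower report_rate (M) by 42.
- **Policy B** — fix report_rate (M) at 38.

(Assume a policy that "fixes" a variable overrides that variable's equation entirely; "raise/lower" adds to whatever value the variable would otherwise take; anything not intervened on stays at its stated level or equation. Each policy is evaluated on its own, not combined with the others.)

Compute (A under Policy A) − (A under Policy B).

Policy A (M − 42):
  M = 54 − 42 = 12
  A = 99 + 12 = 111
Policy B (M := 38):
  M = 38
  A = 99 + 38 = 137
A: 111 − 137 = -26

-26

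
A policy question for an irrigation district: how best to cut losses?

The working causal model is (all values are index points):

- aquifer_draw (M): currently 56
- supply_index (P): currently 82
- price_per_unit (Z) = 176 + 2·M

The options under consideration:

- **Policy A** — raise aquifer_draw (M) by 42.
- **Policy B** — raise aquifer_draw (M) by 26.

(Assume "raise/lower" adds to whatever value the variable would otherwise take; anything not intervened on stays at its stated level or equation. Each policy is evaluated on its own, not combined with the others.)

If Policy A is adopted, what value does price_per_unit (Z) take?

Policy A (M + 42):
  M = 56 + 42 = 98
  Z = 176 + 2·98 = 372

372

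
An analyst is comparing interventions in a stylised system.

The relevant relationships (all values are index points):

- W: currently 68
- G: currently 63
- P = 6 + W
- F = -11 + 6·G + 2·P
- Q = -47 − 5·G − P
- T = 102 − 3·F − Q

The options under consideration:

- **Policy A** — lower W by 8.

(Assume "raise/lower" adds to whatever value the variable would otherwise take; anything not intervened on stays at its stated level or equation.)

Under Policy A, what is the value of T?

-967

Policy A (W − 8):
  W = 68 − 8 = 60
  G = 63
  P = 6 + 60 = 66
  F = -11 + 6·63 + 2·66 = 499
  Q = -47 − 5·63 − 66 = -428
  T = 102 − 3·499 − (-428) = -967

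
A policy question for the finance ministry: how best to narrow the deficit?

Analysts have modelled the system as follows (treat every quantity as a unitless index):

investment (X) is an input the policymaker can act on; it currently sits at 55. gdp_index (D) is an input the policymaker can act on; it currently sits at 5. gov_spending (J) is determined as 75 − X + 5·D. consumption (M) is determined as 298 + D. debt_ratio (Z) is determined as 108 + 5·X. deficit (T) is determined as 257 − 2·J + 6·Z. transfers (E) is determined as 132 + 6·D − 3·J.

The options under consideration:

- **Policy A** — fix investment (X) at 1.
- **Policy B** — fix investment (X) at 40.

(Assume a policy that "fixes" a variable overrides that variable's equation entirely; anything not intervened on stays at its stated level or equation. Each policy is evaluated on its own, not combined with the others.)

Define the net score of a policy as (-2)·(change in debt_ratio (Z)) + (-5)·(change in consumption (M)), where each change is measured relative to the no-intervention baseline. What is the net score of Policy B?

150

Baseline:
  X = 55
  D = 5
  M = 298 + 5 = 303
  Z = 108 + 5·55 = 383
Policy B (X := 40):
  X = 40
  D = 5
  M = 298 + 5 = 303
  Z = 108 + 5·40 = 308
ΔZ = 308 − 383 = -75; ΔM = 303 − 303 = 0
Score = (-2)·(-75) + (-5)·0 = 150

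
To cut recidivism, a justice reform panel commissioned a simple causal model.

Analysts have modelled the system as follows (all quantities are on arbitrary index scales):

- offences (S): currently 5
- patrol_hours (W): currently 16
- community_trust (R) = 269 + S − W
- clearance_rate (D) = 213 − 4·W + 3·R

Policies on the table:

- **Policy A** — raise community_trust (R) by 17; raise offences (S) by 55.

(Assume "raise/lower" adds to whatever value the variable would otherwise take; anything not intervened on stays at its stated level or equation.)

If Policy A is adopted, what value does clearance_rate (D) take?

1139

Policy A (R + 17, S + 55):
  S = 5 + 55 = 60
  W = 16
  R = 269 + 60 − 16 (+17 from intervention) = 330
  D = 213 − 4·16 + 3·330 = 1139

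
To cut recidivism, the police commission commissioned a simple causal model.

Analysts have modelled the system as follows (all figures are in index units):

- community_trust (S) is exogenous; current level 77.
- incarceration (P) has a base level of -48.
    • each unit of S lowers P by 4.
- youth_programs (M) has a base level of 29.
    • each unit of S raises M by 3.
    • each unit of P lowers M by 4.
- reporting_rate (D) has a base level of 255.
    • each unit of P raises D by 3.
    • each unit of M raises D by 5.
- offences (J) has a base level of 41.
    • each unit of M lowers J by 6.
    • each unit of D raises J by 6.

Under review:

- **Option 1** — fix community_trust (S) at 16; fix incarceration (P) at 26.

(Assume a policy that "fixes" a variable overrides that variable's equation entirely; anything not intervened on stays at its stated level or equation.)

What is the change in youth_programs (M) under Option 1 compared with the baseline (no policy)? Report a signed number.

-1711

Baseline:
  S = 77
  P = -48 − 4·77 = -356
  M = 29 + 3·77 − 4·(-356) = 1684
Option 1 (S := 16, P := 26):
  S = 16
  P = 26
  M = 29 + 3·16 − 4·26 = -27
Change in M: -27 − 1684 = -1711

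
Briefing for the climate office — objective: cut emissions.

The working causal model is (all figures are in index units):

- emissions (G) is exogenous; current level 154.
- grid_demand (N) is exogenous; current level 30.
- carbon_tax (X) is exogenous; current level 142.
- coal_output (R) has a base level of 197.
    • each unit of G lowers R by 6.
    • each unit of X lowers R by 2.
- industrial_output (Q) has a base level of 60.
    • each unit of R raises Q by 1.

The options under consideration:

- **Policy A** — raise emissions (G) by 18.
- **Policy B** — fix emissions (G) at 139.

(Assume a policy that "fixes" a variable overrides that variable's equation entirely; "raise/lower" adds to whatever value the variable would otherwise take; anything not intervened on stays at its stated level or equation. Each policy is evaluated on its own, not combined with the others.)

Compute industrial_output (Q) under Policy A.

-1059

Policy A (G + 18):
  G = 154 + 18 = 172
  X = 142
  R = 197 − 6·172 − 2·142 = -1119
  Q = 60 + (-1119) = -1059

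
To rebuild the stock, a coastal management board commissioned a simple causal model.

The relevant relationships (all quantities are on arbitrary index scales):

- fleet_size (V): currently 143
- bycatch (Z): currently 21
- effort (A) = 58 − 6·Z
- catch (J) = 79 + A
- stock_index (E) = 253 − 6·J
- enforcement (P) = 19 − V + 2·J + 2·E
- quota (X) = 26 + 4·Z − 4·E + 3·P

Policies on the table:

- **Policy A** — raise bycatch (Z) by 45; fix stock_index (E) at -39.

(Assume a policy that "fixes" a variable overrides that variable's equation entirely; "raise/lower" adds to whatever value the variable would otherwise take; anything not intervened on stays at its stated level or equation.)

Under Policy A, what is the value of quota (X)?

-1714

Policy A (Z + 45, E := -39):
  V = 143
  Z = 21 + 45 = 66
  A = 58 − 6·66 = -338
  J = 79 + (-338) = -259
  E = -39
  P = 19 − 143 + 2·(-259) + 2·(-39) = -720
  X = 26 + 4·66 − 4·(-39) + 3·(-720) = -1714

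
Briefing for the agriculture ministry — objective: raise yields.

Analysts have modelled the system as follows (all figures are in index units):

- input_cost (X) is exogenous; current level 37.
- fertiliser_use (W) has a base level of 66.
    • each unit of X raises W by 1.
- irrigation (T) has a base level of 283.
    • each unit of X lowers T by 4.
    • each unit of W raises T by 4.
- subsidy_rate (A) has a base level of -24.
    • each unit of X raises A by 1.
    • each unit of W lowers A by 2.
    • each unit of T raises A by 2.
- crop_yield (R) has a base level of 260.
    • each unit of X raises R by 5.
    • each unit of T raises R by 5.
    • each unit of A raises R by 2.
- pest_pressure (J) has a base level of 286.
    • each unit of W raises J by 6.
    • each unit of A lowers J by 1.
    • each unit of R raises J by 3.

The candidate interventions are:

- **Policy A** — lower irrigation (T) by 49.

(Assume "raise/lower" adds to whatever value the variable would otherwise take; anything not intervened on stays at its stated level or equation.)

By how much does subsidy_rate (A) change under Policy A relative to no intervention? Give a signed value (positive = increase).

Baseline:
  X = 37
  W = 66 + 37 = 103
  T = 283 − 4·37 + 4·103 = 547
  A = -24 + 37 − 2·103 + 2·547 = 901
Policy A (T − 49):
  X = 37
  W = 66 + 37 = 103
  T = 283 − 4·37 + 4·103 (−49 from intervention) = 498
  A = -24 + 37 − 2·103 + 2·498 = 803
Change in A: 803 − 901 = -98

-98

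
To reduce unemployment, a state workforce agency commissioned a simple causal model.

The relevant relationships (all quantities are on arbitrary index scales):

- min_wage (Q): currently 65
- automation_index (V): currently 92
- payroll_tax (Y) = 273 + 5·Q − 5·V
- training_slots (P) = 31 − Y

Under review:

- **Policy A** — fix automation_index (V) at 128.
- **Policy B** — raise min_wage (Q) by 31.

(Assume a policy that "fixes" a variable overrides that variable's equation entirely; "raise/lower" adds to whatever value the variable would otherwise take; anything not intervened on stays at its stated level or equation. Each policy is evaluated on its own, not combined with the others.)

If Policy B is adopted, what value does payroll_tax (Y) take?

Policy B (Q + 31):
  Q = 65 + 31 = 96
  V = 92
  Y = 273 + 5·96 − 5·92 = 293

293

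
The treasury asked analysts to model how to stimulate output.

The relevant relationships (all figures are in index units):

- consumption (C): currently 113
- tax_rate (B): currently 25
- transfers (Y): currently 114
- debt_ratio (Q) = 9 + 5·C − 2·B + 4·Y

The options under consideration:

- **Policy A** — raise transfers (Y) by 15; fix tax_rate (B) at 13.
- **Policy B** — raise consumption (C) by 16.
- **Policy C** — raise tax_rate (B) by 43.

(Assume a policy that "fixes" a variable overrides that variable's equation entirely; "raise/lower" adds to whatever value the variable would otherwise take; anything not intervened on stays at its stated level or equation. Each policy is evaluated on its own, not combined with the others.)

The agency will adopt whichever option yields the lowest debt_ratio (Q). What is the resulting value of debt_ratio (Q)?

894

Policy A (Y + 15, B := 13):
  C = 113
  B = 13
  Y = 114 + 15 = 129
  Q = 9 + 5·113 − 2·13 + 4·129 = 1064
Policy B (C + 16):
  C = 113 + 16 = 129
  B = 25
  Y = 114
  Q = 9 + 5·129 − 2·25 + 4·114 = 1060
Policy C (B + 43):
  C = 113
  B = 25 + 43 = 68
  Y = 114
  Q = 9 + 5·113 − 2·68 + 4·114 = 894
Comparing — Policy A: Q=1064, Policy B: Q=1060, Policy C: Q=894. Lowest is 894 (Policy C).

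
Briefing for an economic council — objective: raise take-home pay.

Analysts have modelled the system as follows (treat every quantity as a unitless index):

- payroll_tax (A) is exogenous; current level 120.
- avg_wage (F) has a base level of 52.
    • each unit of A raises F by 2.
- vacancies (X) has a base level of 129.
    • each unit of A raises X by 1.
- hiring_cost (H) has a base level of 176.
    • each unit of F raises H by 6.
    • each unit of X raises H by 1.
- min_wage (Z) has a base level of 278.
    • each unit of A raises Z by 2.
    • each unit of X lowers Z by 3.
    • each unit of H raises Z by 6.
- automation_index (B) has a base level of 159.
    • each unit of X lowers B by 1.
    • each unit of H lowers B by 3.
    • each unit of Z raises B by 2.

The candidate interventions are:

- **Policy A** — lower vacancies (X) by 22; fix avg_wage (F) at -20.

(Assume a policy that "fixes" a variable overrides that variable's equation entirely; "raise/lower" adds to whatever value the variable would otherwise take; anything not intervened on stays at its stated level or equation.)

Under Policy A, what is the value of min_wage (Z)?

1535

Policy A (X − 22, F := -20):
  A = 120
  F = -20
  X = 129 + 120 (−22 from intervention) = 227
  H = 176 + 6·(-20) + 227 = 283
  Z = 278 + 2·120 − 3·227 + 6·283 = 1535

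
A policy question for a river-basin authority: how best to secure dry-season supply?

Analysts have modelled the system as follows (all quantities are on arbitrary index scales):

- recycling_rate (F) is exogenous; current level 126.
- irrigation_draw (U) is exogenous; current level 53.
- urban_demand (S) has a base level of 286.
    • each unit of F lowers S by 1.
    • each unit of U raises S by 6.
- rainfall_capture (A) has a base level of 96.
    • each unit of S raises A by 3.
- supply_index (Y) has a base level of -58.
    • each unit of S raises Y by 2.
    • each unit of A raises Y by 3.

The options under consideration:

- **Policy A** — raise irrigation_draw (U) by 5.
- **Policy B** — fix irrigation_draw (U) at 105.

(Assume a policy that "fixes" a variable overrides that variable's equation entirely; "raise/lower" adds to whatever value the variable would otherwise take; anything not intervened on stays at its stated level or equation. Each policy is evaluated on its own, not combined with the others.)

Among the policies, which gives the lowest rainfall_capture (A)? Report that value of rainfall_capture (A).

1620

Policy A (U + 5):
  F = 126
  U = 53 + 5 = 58
  S = 286 − 126 + 6·58 = 508
  A = 96 + 3·508 = 1620
Policy B (U := 105):
  F = 126
  U = 105
  S = 286 − 126 + 6·105 = 790
  A = 96 + 3·790 = 2466
Comparing — Policy A: A=1620, Policy B: A=2466. Lowest is 1620 (Policy A).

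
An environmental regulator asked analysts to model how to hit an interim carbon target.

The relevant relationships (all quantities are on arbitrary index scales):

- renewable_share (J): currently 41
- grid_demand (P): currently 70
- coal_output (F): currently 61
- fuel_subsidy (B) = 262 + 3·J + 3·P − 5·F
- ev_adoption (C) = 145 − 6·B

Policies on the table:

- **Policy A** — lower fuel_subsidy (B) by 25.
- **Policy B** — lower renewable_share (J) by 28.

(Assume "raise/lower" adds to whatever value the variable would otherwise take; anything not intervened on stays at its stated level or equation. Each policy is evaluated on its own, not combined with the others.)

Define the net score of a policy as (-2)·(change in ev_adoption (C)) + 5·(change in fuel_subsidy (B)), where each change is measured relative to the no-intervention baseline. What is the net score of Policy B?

-1428

Baseline:
  J = 41
  P = 70
  F = 61
  B = 262 + 3·41 + 3·70 − 5·61 = 290
  C = 145 − 6·290 = -1595
Policy B (J − 28):
  J = 41 − 28 = 13
  P = 70
  F = 61
  B = 262 + 3·13 + 3·70 − 5·61 = 206
  C = 145 − 6·206 = -1091
ΔC = -1091 − (-1595) = 504; ΔB = 206 − 290 = -84
Score = (-2)·504 + 5·(-84) = -1428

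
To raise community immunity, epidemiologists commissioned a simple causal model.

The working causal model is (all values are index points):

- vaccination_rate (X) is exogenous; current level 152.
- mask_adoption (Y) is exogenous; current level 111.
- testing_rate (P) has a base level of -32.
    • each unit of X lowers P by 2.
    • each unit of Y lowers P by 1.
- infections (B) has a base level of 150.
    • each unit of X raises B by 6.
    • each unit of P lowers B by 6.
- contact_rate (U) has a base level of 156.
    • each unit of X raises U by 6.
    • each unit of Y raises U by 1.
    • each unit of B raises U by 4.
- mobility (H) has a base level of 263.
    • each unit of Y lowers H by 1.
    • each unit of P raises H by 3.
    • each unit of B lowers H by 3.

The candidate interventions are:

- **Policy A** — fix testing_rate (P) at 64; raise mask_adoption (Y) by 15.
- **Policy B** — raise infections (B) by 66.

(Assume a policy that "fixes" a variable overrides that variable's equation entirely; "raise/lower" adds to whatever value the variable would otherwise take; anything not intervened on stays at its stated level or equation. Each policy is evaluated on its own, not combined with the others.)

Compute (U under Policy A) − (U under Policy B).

-12513

Policy A (P := 64, Y + 15):
  X = 152
  Y = 111 + 15 = 126
  P = 64
  B = 150 + 6·152 − 6·64 = 678
  U = 156 + 6·152 + 126 + 4·678 = 3906
Policy B (B + 66):
  X = 152
  Y = 111
  P = -32 − 2·152 − 111 = -447
  B = 150 + 6·152 − 6·(-447) (+66 from intervention) = 3810
  U = 156 + 6·152 + 111 + 4·3810 = 16419
U: 3906 − 16419 = -12513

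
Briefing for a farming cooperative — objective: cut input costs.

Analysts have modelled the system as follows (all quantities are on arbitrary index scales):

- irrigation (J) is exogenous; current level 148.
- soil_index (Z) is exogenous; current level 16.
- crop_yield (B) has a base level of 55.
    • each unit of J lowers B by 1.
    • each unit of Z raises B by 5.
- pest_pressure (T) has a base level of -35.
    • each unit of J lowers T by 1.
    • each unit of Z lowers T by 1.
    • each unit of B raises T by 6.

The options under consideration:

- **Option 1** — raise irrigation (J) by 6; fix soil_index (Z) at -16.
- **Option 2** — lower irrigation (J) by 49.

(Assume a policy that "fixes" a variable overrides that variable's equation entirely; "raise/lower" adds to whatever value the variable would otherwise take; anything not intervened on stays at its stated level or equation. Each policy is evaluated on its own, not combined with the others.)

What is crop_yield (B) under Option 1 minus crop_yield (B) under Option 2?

-215

Option 1 (J + 6, Z := -16):
  J = 148 + 6 = 154
  Z = -16
  B = 55 − 154 + 5·(-16) = -179
Option 2 (J − 49):
  J = 148 − 49 = 99
  Z = 16
  B = 55 − 99 + 5·16 = 36
B: -179 − 36 = -215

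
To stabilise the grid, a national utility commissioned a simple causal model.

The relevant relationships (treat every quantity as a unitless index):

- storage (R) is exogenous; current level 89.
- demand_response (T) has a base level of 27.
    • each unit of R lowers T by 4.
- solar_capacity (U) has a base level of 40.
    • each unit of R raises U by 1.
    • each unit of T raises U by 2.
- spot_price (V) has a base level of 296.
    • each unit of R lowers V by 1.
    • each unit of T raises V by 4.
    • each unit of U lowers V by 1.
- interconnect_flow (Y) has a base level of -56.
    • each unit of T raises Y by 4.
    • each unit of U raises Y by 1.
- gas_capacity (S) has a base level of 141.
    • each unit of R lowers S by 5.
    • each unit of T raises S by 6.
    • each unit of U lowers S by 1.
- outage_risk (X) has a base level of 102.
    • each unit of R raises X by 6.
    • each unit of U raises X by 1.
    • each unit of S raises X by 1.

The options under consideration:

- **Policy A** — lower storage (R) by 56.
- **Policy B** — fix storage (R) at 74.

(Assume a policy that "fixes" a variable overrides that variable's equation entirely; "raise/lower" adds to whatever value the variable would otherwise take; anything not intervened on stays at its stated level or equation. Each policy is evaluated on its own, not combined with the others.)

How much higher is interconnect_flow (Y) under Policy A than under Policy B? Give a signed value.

Policy A (R − 56):
  R = 89 − 56 = 33
  T = 27 − 4·33 = -105
  U = 40 + 33 + 2·(-105) = -137
  Y = -56 + 4·(-105) + (-137) = -613
Policy B (R := 74):
  R = 74
  T = 27 − 4·74 = -269
  U = 40 + 74 + 2·(-269) = -424
  Y = -56 + 4·(-269) + (-424) = -1556
Y: -613 − (-1556) = 943

943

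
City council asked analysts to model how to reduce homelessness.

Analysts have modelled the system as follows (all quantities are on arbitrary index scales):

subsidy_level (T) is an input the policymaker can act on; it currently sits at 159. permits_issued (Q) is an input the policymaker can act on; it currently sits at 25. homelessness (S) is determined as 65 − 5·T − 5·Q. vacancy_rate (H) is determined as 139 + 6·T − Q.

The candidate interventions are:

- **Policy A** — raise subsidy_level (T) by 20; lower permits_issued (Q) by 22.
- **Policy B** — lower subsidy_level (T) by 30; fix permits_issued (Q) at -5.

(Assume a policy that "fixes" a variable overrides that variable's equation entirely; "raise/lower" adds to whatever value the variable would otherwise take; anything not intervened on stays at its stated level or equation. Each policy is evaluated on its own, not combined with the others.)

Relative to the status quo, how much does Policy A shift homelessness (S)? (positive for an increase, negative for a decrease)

Baseline:
  T = 159
  Q = 25
  S = 65 − 5·159 − 5·25 = -855
Policy A (T + 20, Q − 22):
  T = 159 + 20 = 179
  Q = 25 − 22 = 3
  S = 65 − 5·179 − 5·3 = -845
Change in S: -845 − (-855) = 10

10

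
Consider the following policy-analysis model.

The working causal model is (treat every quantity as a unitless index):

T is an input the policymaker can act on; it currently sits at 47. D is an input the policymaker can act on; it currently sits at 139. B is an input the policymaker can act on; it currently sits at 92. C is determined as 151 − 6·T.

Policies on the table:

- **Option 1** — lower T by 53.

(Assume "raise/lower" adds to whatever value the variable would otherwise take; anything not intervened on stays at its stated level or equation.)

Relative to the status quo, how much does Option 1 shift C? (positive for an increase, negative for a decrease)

Baseline:
  T = 47
  C = 151 − 6·47 = -131
Option 1 (T − 53):
  T = 47 − 53 = -6
  C = 151 − 6·(-6) = 187
Change in C: 187 − (-131) = 318

318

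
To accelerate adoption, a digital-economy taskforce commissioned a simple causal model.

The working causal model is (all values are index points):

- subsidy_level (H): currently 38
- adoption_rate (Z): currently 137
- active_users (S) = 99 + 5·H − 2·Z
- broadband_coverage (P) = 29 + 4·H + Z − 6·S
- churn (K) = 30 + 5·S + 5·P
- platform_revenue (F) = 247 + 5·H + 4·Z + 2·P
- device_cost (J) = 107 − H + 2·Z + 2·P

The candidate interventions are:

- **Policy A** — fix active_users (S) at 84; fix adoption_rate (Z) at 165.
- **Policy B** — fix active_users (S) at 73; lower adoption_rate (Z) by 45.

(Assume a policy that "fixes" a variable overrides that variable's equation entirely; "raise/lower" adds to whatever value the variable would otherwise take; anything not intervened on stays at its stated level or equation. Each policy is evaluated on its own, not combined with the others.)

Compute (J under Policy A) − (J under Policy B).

Policy A (S := 84, Z := 165):
  H = 38
  Z = 165
  S = 84
  P = 29 + 4·38 + 165 − 6·84 = -158
  J = 107 − 38 + 2·165 + 2·(-158) = 83
Policy B (S := 73, Z − 45):
  H = 38
  Z = 137 − 45 = 92
  S = 73
  P = 29 + 4·38 + 92 − 6·73 = -165
  J = 107 − 38 + 2·92 + 2·(-165) = -77
J: 83 − (-77) = 160

160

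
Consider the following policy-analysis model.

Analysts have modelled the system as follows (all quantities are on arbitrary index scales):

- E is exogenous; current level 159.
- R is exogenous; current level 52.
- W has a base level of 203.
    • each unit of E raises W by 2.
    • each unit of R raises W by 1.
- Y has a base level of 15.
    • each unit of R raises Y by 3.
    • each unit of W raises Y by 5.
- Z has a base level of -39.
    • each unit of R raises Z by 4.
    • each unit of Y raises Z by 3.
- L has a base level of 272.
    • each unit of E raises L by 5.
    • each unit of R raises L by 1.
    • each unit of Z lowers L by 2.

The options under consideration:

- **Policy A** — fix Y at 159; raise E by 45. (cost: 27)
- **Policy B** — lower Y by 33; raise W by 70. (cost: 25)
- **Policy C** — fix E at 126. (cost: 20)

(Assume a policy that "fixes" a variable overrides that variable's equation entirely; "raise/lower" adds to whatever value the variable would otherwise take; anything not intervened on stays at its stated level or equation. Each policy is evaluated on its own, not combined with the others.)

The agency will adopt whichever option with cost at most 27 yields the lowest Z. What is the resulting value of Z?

Policy A (Y := 159, E + 45):
  E = 159 + 45 = 204
  R = 52
  W = 203 + 2·204 + 52 = 663
  Y = 159
  Z = -39 + 4·52 + 3·159 = 646
Policy B (Y − 33, W + 70):
  E = 159
  R = 52
  W = 203 + 2·159 + 52 (+70 from intervention) = 643
  Y = 15 + 3·52 + 5·643 (−33 from intervention) = 3353
  Z = -39 + 4·52 + 3·3353 = 10228
Policy C (E := 126):
  E = 126
  R = 52
  W = 203 + 2·126 + 52 = 507
  Y = 15 + 3·52 + 5·507 = 2706
  Z = -39 + 4·52 + 3·2706 = 8287
Comparing — Policy A: Z=646, Policy B: Z=10228, Policy C: Z=8287. Lowest is 646 (Policy A).

646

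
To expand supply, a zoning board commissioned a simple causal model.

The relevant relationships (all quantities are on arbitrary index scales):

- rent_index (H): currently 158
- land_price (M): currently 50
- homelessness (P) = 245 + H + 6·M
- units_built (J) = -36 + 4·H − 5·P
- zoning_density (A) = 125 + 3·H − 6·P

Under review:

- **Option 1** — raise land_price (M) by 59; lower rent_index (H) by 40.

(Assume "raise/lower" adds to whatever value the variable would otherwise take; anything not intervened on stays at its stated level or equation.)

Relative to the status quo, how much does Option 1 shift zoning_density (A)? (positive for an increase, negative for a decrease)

-2004

Baseline:
  H = 158
  M = 50
  P = 245 + 158 + 6·50 = 703
  A = 125 + 3·158 − 6·703 = -3619
Option 1 (M + 59, H − 40):
  H = 158 − 40 = 118
  M = 50 + 59 = 109
  P = 245 + 118 + 6·109 = 1017
  A = 125 + 3·118 − 6·1017 = -5623
Change in A: -5623 − (-3619) = -2004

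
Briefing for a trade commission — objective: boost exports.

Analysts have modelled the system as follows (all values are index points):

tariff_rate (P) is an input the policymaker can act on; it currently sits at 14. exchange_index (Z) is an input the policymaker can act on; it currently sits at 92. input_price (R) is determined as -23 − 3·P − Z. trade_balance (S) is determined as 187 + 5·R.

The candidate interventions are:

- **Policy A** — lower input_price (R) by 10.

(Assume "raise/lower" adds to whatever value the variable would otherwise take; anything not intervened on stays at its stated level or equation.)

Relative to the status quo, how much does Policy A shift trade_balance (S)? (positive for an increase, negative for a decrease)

-50

Baseline:
  P = 14
  Z = 92
  R = -23 − 3·14 − 92 = -157
  S = 187 + 5·(-157) = -598
Policy A (R − 10):
  P = 14
  Z = 92
  R = -23 − 3·14 − 92 (−10 from intervention) = -167
  S = 187 + 5·(-167) = -648
Change in S: -648 − (-598) = -50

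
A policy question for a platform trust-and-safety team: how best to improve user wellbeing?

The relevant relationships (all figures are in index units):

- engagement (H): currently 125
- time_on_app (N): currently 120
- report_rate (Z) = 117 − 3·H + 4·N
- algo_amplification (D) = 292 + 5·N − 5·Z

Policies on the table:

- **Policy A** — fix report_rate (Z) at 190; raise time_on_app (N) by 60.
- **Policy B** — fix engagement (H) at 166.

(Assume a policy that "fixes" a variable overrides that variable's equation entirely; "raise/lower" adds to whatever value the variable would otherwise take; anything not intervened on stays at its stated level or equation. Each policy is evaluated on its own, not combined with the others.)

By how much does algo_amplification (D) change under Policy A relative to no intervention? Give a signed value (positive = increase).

460

Baseline:
  H = 125
  N = 120
  Z = 117 − 3·125 + 4·120 = 222
  D = 292 + 5·120 − 5·222 = -218
Policy A (Z := 190, N + 60):
  H = 125
  N = 120 + 60 = 180
  Z = 190
  D = 292 + 5·180 − 5·190 = 242
Change in D: 242 − (-218) = 460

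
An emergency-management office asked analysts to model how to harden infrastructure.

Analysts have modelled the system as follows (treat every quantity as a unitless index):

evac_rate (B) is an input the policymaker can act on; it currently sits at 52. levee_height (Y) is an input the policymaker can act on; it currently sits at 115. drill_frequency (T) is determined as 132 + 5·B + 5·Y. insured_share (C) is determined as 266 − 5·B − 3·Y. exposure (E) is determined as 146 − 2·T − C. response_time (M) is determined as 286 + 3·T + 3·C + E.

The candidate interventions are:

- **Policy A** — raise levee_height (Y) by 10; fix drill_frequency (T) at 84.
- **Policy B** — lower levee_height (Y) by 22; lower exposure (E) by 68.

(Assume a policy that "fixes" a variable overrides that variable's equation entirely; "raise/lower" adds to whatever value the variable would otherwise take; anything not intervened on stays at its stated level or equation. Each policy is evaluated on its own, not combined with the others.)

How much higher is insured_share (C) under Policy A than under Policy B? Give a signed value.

Policy A (Y + 10, T := 84):
  B = 52
  Y = 115 + 10 = 125
  C = 266 − 5·52 − 3·125 = -369
Policy B (Y − 22, E − 68):
  B = 52
  Y = 115 − 22 = 93
  C = 266 − 5·52 − 3·93 = -273
C: -369 − (-273) = -96

-96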